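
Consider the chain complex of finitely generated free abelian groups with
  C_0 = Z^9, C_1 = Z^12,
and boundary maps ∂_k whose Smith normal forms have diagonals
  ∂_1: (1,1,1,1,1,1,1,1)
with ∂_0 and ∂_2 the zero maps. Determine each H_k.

H_0 ≅ Z,  H_1 ≅ Z^4.

H_0: b_0 = 9 − 0 − 8 = 1; torsion from ∂_1 factors > 1: none. So H_0 ≅ Z.
H_1: b_1 = 12 − 8 − 0 = 4; torsion from ∂_2 factors > 1: none. So H_1 ≅ Z^4.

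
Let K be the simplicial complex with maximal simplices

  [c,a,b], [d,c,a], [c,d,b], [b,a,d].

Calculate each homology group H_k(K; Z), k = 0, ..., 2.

Fix the vertex order a < b < c < d and write every simplex with vertices in increasing order. Then dim K = 2 and the simplices of K are:

  0-simplices (4): a, b, c, d
  1-simplices (6): ab, ac, ad, bc, bd, cd
  2-simplices (4): abc, abd, acd, bcd

so the chain groups are C_0 ≅ Z^4, C_1 ≅ Z^6, C_2 ≅ Z^4.

The boundary map ∂_1: C_1 → C_0 sends each edge [p,q] (with p < q) to q − p.
This gives a 4×6 integer matrix of rank 3; reducing to Smith normal form yields diagonal entries (1,1,1).

The boundary map ∂_2: C_2 → C_1 maps a triangle to the signed sum of its edges. For instance
  ∂abc = bc − ac + ab,
  ∂bcd = cd − bd + bc.
As a 6×4 matrix over Z this has rank 3, with invariant factors (1,1,1).

Reading off H_k = ker ∂_k / im ∂_{k+1}:

  H_0: rank C_0 − rank ∂_1 = 4 − 3 = 1, and the invariant factors of ∂_1 are all 1, so H_0 ≅ Z.
  H_1: rank ker ∂_1 − rank ∂_2 = (6 − 3) − 3 = 0, and the invariant factors of ∂_2 are all 1, so H_1 ≅ 0.
  H_2: rank ker ∂_2 − rank ∂_3 = (4 − 3) − 0 = 1, and there is no ∂_3, so H_2 ≅ Z.

As a check, the Euler characteristic is 4 − 6 + 4 = 2, which agrees with 1 − 0 + 1 = 2.

H_0 = Z,  H_1 = 0,  H_2 = Z.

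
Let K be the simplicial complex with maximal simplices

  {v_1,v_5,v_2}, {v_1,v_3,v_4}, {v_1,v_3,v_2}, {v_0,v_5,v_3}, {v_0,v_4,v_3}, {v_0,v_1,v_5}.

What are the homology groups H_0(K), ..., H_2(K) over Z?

Take the total order v_0 < v_1 < v_2 < v_3 < v_4 < v_5 on the vertex set. Then K (dimension 2) consists of the simplices:

  0-simplices (6): [v_0], [v_1], [v_2], [v_3], [v_4], [v_5]
  1-simplices (12): [v_0,v_1], [v_0,v_3], [v_0,v_4], [v_0,v_5], [v_1,v_2], [v_1,v_3], [v_1,v_4], [v_1,v_5], [v_2,v_3], [v_2,v_5], [v_3,v_4], [v_3,v_5]
  2-simplices (6): [v_0,v_1,v_5], [v_0,v_3,v_4], [v_0,v_3,v_5], [v_1,v_2,v_3], [v_1,v_2,v_5], [v_1,v_3,v_4]

giving chain groups C_0 ≅ Z^6, C_1 ≅ Z^12, C_2 ≅ Z^6.

Boundary ∂_1: C_1 → C_0 sends each edge [p,q] (with p < q) to q − p. For instance
  ∂[v_1,v_5] = [v_5] − [v_1].
As a 6×12 matrix over Z this has rank 5, with invariant factors (1,1,1,1,1).

Boundary ∂_2: C_2 → C_1 maps a triangle to the signed sum of its edges. For instance
  ∂[v_1,v_3,v_4] = [v_3,v_4] − [v_1,v_4] + [v_1,v_3],
  ∂[v_0,v_3,v_4] = [v_3,v_4] − [v_0,v_4] + [v_0,v_3].
As a 12×6 matrix over Z this has rank 6, with invariant factors (1,1,1,1,1,1).

Now H_k = ker ∂_k / im ∂_{k+1}, so:

  H_0: rank C_0 − rank ∂_1 = 6 − 5 = 1, and the invariant factors of ∂_1 are all 1, so H_0 = Z.
  H_1: rank ker ∂_1 − rank ∂_2 = (12 − 5) − 6 = 1, and the invariant factors of ∂_2 are all 1, so H_1 = Z.
  H_2: rank ker ∂_2 − rank ∂_3 = (6 − 6) − 0 = 0, and there is no ∂_3, so H_2 = 0.

H_0 ≅ Z,  H_1 ≅ Z,  H_2 = 0.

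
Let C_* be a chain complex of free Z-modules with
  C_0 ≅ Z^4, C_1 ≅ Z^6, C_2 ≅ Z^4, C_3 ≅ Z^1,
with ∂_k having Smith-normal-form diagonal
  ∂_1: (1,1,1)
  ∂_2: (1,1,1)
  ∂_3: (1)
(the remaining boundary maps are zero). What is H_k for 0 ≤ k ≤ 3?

H_0: b_0 = 4 − 0 − 3 = 1; torsion from ∂_1 factors > 1: none. So H_0 = Z.
H_1: b_1 = 6 − 3 − 3 = 0; torsion from ∂_2 factors > 1: none. So H_1 = 0.
H_2: b_2 = 4 − 3 − 1 = 0; torsion from ∂_3 factors > 1: none. So H_2 = 0.
H_3: b_3 = 1 − 1 − 0 = 0; torsion from ∂_4 factors > 1: none. So H_3 = 0.

H_0 = Z,  H_1 = 0,  H_2 = 0,  H_3 = 0.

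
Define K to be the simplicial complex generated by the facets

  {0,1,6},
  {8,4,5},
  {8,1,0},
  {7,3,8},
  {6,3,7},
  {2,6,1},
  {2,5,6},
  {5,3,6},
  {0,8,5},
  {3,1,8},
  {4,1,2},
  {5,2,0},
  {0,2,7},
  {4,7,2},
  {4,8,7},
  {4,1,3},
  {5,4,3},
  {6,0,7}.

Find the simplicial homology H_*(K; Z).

Take the total order 0 < 1 < 2 < 3 < 4 < 5 < 6 < 7 < 8 on the vertex set. Then K (dimension 2) consists of the simplices:

  0-simplices (9): [0], [1], [2], [3], [4], [5], [6], [7], [8]
  1-simplices (27): (27 of them)
  2-simplices (18): [0,1,6], [0,1,8], [0,2,5], [0,2,7], [0,5,8], [0,6,7], [1,2,4], [1,2,6], [1,3,4], [1,3,8], [2,4,7], [2,5,6], [3,4,5], [3,5,6], [3,6,7], [3,7,8], [4,5,8], [4,7,8]

giving chain groups C_0 ≅ Z^9, C_1 ≅ Z^27, C_2 ≅ Z^18.

∂_1: C_1 → C_0 sends each edge [p,q] (with p < q) to q − p. For instance
  ∂[0,2] = [2] − [0].
The 9×27 boundary matrix has rank 8 and Smith normal form diag(1,1,1,1,1,1,1,1).

Boundary ∂_2: C_2 → C_1 maps a triangle to the signed sum of its edges. For instance
  ∂[0,1,6] = [1,6] − [0,6] + [0,1],
  ∂[4,7,8] = [7,8] − [4,8] + [4,7].
The resulting 27×18 matrix has rank 18, and its Smith normal form has invariant factors (1,1,1,1,1,1,1,1,1,1,1,1,1,1,1,1,1,2).

Reading off H_k = ker ∂_k / im ∂_{k+1}:

  H_0: rank C_0 − rank ∂_1 = 9 − 8 = 1, and the invariant factors of ∂_1 are all 1, so H_0 ≅ Z.
  H_1: rank ker ∂_1 − rank ∂_2 = (27 − 8) − 18 = 1, and ∂_2 has invariant factor 2 > 1, so H_1 ≅ Z × Z/2.
  H_2: rank ker ∂_2 − rank ∂_3 = (18 − 18) − 0 = 0, and there is no ∂_3, so H_2 ≅ 0.

As a check, the Euler characteristic is 9 − 27 + 18 = 0, which agrees with 1 − 1 + 0 = 0.

H_0 = Z,  H_1 = Z × Z/2,  H_2 = 0.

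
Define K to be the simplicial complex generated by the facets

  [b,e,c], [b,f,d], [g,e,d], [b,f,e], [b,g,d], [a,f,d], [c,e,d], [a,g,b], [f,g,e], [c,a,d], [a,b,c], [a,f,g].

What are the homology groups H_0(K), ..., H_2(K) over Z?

We work with the vertex ordering a < b < c < d < e < f < g. The simplices of K, each written with vertices in increasing order, are:

  0-simplices (7): a, b, c, d, e, f, g
  1-simplices (18): ab, ac, ad, af, ag, bc, bd, be, bf, bg, cd, ce, de, df, dg, ef, eg, fg
  2-simplices (12): abc, abg, acd, adf, afg, bce, bdf, bdg, bef, cde, deg, efg

giving chain groups C_0 ≅ Z^7, C_1 ≅ Z^18, C_2 ≅ Z^12.

The boundary map ∂_1: C_1 → C_0 sends each edge [p,q] (with p < q) to q − p.
The resulting 7×18 matrix has rank 6, and its Smith normal form has invariant factors (1,1,1,1,1,1).

∂_2: C_2 → C_1 acts by ∂[p,q,r] = [q,r] − [p,r] + [p,q]. For instance
  ∂acd = cd − ad + ac,
  ∂afg = fg − ag + af.
The resulting 18×12 matrix has rank 12, and its Smith normal form has invariant factors (1,1,1,1,1,1,1,1,1,1,1,2).

Reading off H_k = ker ∂_k / im ∂_{k+1}:

  H_0: rank C_0 − rank ∂_1 = 7 − 6 = 1, and the invariant factors of ∂_1 are all 1, so H_0 = Z.
  H_1: rank ker ∂_1 − rank ∂_2 = (18 − 6) − 12 = 0, and ∂_2 has invariant factor 2 > 1, so H_1 = Z/2.
  H_2: rank ker ∂_2 − rank ∂_3 = (12 − 12) − 0 = 0, and there is no ∂_3, so H_2 = 0.

As a check, the Euler characteristic is 7 − 18 + 12 = 1, which agrees with 1 − 0 + 0 = 1.
(K is a triangulation of the real projective plane RP^2.)

H_0 ≅ Z,  H_1 ≅ Z/2,  H_2 = 0.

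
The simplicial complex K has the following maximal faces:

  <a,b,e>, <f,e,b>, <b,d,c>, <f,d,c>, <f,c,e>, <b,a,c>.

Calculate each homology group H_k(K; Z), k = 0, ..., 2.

H_0 = Z,  H_1 = Z,  H_2 = 0.

Take the total order a < b < c < d < e < f on the vertex set. Then K (dimension 2) consists of the simplices:

  0-simplices (6): a, b, c, d, e, f
  1-simplices (12): ab, ac, ae, bc, bd, be, bf, cd, ce, cf, df, ef
  2-simplices (6): abc, abe, bcd, bef, cdf, cef

so the chain groups are C_0 ≅ Z^6, C_1 ≅ Z^12, C_2 ≅ Z^6.

The boundary map ∂_1: C_1 → C_0 sends each edge [p,q] (with p < q) to q − p. For instance
  ∂cf = f − c.
The resulting 6×12 matrix has rank 5, and its Smith normal form has invariant factors (1,1,1,1,1).

∂_2: C_2 → C_1 maps a triangle to the signed sum of its edges. For instance
  ∂cef = ef − cf + ce,
  ∂bef = ef − bf + be.
As a 12×6 matrix over Z this has rank 6, with invariant factors (1,1,1,1,1,1).

Reading off H_k = ker ∂_k / im ∂_{k+1}:

  H_0: rank C_0 − rank ∂_1 = 6 − 5 = 1, and the invariant factors of ∂_1 are all 1, so H_0 ≅ Z.
  H_1: rank ker ∂_1 − rank ∂_2 = (12 − 5) − 6 = 1, and the invariant factors of ∂_2 are all 1, so H_1 ≅ Z.
  H_2: rank ker ∂_2 − rank ∂_3 = (6 − 6) − 0 = 0, and there is no ∂_3, so H_2 ≅ 0.

As a check, the Euler characteristic is 6 − 12 + 6 = 0, which agrees with 1 − 1 + 0 = 0.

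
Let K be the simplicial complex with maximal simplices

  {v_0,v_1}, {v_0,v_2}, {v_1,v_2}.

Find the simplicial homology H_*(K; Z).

H_0 = Z,  H_1 = Z.

Take the total order v_0 < v_1 < v_2 on the vertex set. Then K (dimension 1) consists of the simplices:

  0-simplices (3): [v_0], [v_1], [v_2]
  1-simplices (3): [v_0,v_1], [v_0,v_2], [v_1,v_2]

so the chain groups are C_0 ≅ Z^3, C_1 ≅ Z^3.

Boundary ∂_1: C_1 → C_0 is given by ∂[p,q] = [q] − [p]. For instance
  ∂[v_1,v_2] = [v_2] − [v_1].
As a 3×3 matrix over Z this has rank 2, with invariant factors (1,1).

From H_k ≅ ker(∂_k) / im(∂_{k+1}) we obtain:

  H_0: rank C_0 − rank ∂_1 = 3 − 2 = 1, and the invariant factors of ∂_1 are all 1, so H_0 = Z.
  H_1: rank ker ∂_1 − rank ∂_2 = (3 − 2) − 0 = 1, and there is no ∂_2, so H_1 = Z.

As a check, the Euler characteristic is 3 − 3 = 0, which agrees with 1 − 1 = 0.
(K is a triangulation of the circle S^1.)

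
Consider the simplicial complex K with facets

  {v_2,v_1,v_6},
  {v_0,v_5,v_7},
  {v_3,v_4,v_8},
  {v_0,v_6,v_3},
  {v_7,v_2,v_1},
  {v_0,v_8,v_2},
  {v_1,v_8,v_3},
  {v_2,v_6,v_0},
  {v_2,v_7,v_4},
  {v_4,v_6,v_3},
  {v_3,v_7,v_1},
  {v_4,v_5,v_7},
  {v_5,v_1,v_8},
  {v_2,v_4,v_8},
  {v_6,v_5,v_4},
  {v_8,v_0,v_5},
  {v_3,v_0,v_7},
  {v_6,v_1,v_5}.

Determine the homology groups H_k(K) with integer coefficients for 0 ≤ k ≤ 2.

Fix the vertex order v_0 < v_1 < v_2 < v_3 < v_4 < v_5 < v_6 < v_7 < v_8 and write every simplex with vertices in increasing order. Then dim K = 2 and the simplices of K are:

  0-simplices (9): [v_0], [v_1], [v_2], [v_3], [v_4], [v_5], [v_6], [v_7], [v_8]
  1-simplices (27): (27 of them)
  2-simplices (18): (18 of them)

giving chain groups C_0 ≅ Z^9, C_1 ≅ Z^27, C_2 ≅ Z^18.

Boundary ∂_1: C_1 → C_0 maps an edge to its endpoints' difference, ∂[p,q] = q − p.
As a 9×27 matrix over Z this has rank 8, with invariant factors (1,1,1,1,1,1,1,1).

The boundary map ∂_2: C_2 → C_1 acts by ∂[p,q,r] = [q,r] − [p,r] + [p,q]. For instance
  ∂[v_0,v_2,v_8] = [v_2,v_8] − [v_0,v_8] + [v_0,v_2],
  ∂[v_2,v_4,v_7] = [v_4,v_7] − [v_2,v_7] + [v_2,v_4].
The 27×18 boundary matrix has rank 17 and Smith normal form diag(1,1,1,1,1,1,1,1,1,1,1,1,1,1,1,1,1).

Computing H_k = (kernel of ∂_k) / (image of ∂_{k+1}):

  H_0: rank C_0 − rank ∂_1 = 9 − 8 = 1, and the invariant factors of ∂_1 are all 1, so H_0 = Z.
  H_1: rank ker ∂_1 − rank ∂_2 = (27 − 8) − 17 = 2, and the invariant factors of ∂_2 are all 1, so H_1 = Z^2.
  H_2: rank ker ∂_2 − rank ∂_3 = (18 − 17) − 0 = 1, and there is no ∂_3, so H_2 = Z.

(K is a triangulation of the torus T^2.)

H_0 = Z,  H_1 = Z^2,  H_2 = Z.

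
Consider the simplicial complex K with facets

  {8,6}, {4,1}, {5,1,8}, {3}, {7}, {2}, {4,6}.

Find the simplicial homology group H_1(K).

H_1 = Z.

Take the total order 1 < 2 < 3 < 4 < 5 < 6 < 7 < 8 on the vertex set. Then K (dimension 2) consists of the simplices:

  0-simplices (8): [1], [2], [3], [4], [5], [6], [7], [8]
  1-simplices (6): [1,4], [1,5], [1,8], [4,6], [5,8], [6,8]
  2-simplices (1): [1,5,8]

so the chain groups are C_0 ≅ Z^8, C_1 ≅ Z^6, C_2 ≅ Z^1.

Boundary ∂_1: C_1 → C_0 sends each edge [p,q] (with p < q) to q − p. For instance
  ∂[6,8] = [8] − [6].
As a 8×6 matrix over Z this has rank 4, with invariant factors (1,1,1,1).

Boundary ∂_2: C_2 → C_1 acts by ∂[p,q,r] = [q,r] − [p,r] + [p,q]. For instance
  ∂[1,5,8] = [5,8] − [1,8] + [1,5].
The 6×1 boundary matrix has rank 1 and Smith normal form diag(1).

Now H_k = ker ∂_k / im ∂_{k+1}, so:

  H_1: rank ker ∂_1 − rank ∂_2 = (6 − 4) − 1 = 1, and the invariant factors of ∂_2 are all 1, so H_1 = Z.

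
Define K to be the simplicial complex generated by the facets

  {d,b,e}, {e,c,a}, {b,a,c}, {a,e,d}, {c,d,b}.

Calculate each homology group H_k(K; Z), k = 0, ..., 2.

Take the total order a < b < c < d < e on the vertex set. Then K (dimension 2) consists of the simplices:

  0-simplices (5): a, b, c, d, e
  1-simplices (10): ab, ac, ad, ae, bc, bd, be, cd, ce, de
  2-simplices (5): abc, ace, ade, bcd, bde

Hence C_0 ≅ Z^5, C_1 ≅ Z^10, C_2 ≅ Z^5.

The boundary map ∂_1: C_1 → C_0 maps an edge to its endpoints' difference, ∂[p,q] = q − p. For instance
  ∂ac = c − a.
The 5×10 boundary matrix has rank 4 and Smith normal form diag(1,1,1,1).

∂_2: C_2 → C_1 maps a triangle to the signed sum of its edges. For instance
  ∂bcd = cd − bd + bc,
  ∂ade = de − ae + ad.
The resulting 10×5 matrix has rank 5, and its Smith normal form has invariant factors (1,1,1,1,1).

Now H_k = ker ∂_k / im ∂_{k+1}, so:

  H_0: rank C_0 − rank ∂_1 = 5 − 4 = 1, and the invariant factors of ∂_1 are all 1, so H_0 = Z.
  H_1: rank ker ∂_1 − rank ∂_2 = (10 − 4) − 5 = 1, and the invariant factors of ∂_2 are all 1, so H_1 = Z.
  H_2: rank ker ∂_2 − rank ∂_3 = (5 − 5) − 0 = 0, and there is no ∂_3, so H_2 = 0.

H_0 = Z,  H_1 = Z,  H_2 = 0.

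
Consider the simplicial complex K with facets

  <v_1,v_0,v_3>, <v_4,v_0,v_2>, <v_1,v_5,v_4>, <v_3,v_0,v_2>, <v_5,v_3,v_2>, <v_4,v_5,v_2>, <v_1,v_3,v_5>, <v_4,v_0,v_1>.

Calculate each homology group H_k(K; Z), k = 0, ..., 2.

We work with the vertex ordering v_0 < v_1 < v_2 < v_3 < v_4 < v_5. The simplices of K, each written with vertices in increasing order, are:

  0-simplices (6): [v_0], [v_1], [v_2], [v_3], [v_4], [v_5]
  1-simplices (12): [v_0,v_1], [v_0,v_2], [v_0,v_3], [v_0,v_4], [v_1,v_3], [v_1,v_4], [v_1,v_5], [v_2,v_3], [v_2,v_4], [v_2,v_5], [v_3,v_5], [v_4,v_5]
  2-simplices (8): [v_0,v_1,v_3], [v_0,v_1,v_4], [v_0,v_2,v_3], [v_0,v_2,v_4], [v_1,v_3,v_5], [v_1,v_4,v_5], [v_2,v_3,v_5], [v_2,v_4,v_5]

Hence C_0 ≅ Z^6, C_1 ≅ Z^12, C_2 ≅ Z^8.

∂_1: C_1 → C_0 maps an edge to its endpoints' difference, ∂[p,q] = q − p. For instance
  ∂[v_1,v_5] = [v_5] − [v_1].
The resulting 6×12 matrix has rank 5, and its Smith normal form has invariant factors (1,1,1,1,1).

The boundary map ∂_2: C_2 → C_1 sends each 2-simplex [p,q,r] to [q,r] − [p,r] + [p,q]. For instance
  ∂[v_2,v_4,v_5] = [v_4,v_5] − [v_2,v_5] + [v_2,v_4],
  ∂[v_1,v_4,v_5] = [v_4,v_5] − [v_1,v_5] + [v_1,v_4].
As a 12×8 matrix over Z this has rank 7, with invariant factors (1,1,1,1,1,1,1).

Computing H_k = (kernel of ∂_k) / (image of ∂_{k+1}):

  H_0: rank C_0 − rank ∂_1 = 6 − 5 = 1, and the invariant factors of ∂_1 are all 1, so H_0 ≅ Z.
  H_1: rank ker ∂_1 − rank ∂_2 = (12 − 5) − 7 = 0, and the invariant factors of ∂_2 are all 1, so H_1 ≅ 0.
  H_2: rank ker ∂_2 − rank ∂_3 = (8 − 7) − 0 = 1, and there is no ∂_3, so H_2 ≅ Z.

(K is a triangulation of the 2-sphere S^2.)

H_0 ≅ Z,  H_1 = 0,  H_2 ≅ Z.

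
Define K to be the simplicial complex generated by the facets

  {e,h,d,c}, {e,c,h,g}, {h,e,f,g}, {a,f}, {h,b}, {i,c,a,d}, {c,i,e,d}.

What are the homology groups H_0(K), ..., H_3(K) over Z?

H_0 ≅ Z,  H_1 ≅ Z,  H_2 = 0,  H_3 = 0.

K has 9 vertices, 20 edges, 16 triangles, 5 3-simplices.
rank ∂_0 = 0, rank ∂_1 = 8 ⇒ b_0 = 9 − 0 − 8 = 1; all invariant factors of ∂_1 are 1 so no torsion. So H_0 ≅ Z.
rank ∂_1 = 8, rank ∂_2 = 11 ⇒ b_1 = 20 − 8 − 11 = 1; all invariant factors of ∂_2 are 1 so no torsion. So H_1 ≅ Z.
rank ∂_2 = 11, rank ∂_3 = 5 ⇒ b_2 = 16 − 11 − 5 = 0; all invariant factors of ∂_3 are 1 so no torsion. So H_2 ≅ 0.
rank ∂_3 = 5, rank ∂_4 = 0 ⇒ b_3 = 5 − 5 − 0 = 0. So H_3 ≅ 0.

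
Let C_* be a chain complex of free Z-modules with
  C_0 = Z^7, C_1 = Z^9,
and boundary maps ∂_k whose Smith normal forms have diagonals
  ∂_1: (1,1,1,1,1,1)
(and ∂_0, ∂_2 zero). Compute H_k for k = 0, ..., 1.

H_0 = Z,  H_1 = Z^3.

H_0: b_0 = 7 − 0 − 6 = 1; torsion from ∂_1 factors > 1: none. So H_0 = Z.
H_1: b_1 = 9 − 6 − 0 = 3; torsion from ∂_2 factors > 1: none. So H_1 = Z^3.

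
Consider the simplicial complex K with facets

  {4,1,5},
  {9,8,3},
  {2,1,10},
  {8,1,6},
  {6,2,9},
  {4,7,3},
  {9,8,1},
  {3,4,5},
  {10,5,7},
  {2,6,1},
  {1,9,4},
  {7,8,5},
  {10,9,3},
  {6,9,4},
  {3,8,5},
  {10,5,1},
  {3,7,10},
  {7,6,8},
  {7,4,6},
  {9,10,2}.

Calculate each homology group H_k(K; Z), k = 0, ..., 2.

Fix the vertex order 1 < 2 < 3 < 4 < 5 < 6 < 7 < 8 < 9 < 10 and write every simplex with vertices in increasing order. Then dim K = 2 and the simplices of K are:

  0-simplices (10): [1], [2], [3], [4], [5], [6], [7], [8], [9], [10]
  1-simplices (30): (30 of them)
  2-simplices (20): (20 of them)

giving chain groups C_0 ≅ Z^10, C_1 ≅ Z^30, C_2 ≅ Z^20.

∂_1: C_1 → C_0 sends each edge [p,q] (with p < q) to q − p. For instance
  ∂[1,5] = [5] − [1].
The 10×30 boundary matrix has rank 9 and Smith normal form diag(1,1,1,1,1,1,1,1,1).

Boundary ∂_2: C_2 → C_1 sends each 2-simplex [p,q,r] to [q,r] − [p,r] + [p,q]. For instance
  ∂[4,6,7] = [6,7] − [4,7] + [4,6],
  ∂[1,8,9] = [8,9] − [1,9] + [1,8].
The resulting 30×20 matrix has rank 20, and its Smith normal form has invariant factors (1,1,1,1,1,1,1,1,1,1,1,1,1,1,1,1,1,1,1,2).

Reading off H_k = ker ∂_k / im ∂_{k+1}:

  H_0: rank C_0 − rank ∂_1 = 10 − 9 = 1, and the invariant factors of ∂_1 are all 1, so H_0 = Z.
  H_1: rank ker ∂_1 − rank ∂_2 = (30 − 9) − 20 = 1, and ∂_2 has invariant factor 2 > 1, so H_1 = Z ⊕ Z_2.
  H_2: rank ker ∂_2 − rank ∂_3 = (20 − 20) − 0 = 0, and there is no ∂_3, so H_2 = 0.

H_0 = Z,  H_1 = Z ⊕ Z_2,  H_2 = 0.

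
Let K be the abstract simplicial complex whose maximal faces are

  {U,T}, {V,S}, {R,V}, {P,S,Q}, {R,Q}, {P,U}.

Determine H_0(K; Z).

Fix the vertex order P < Q < R < S < T < U < V and write every simplex with vertices in increasing order. Then dim K = 2 and the simplices of K are:

  0-simplices (7): P, Q, R, S, T, U, V
  1-simplices (8): PQ, PS, PU, QR, QS, RV, SV, TU
  2-simplices (1): PQS

Hence C_0 ≅ Z^7, C_1 ≅ Z^8, C_2 ≅ Z^1.

∂_1: C_1 → C_0 sends each edge [p,q] (with p < q) to q − p.
The 7×8 boundary matrix has rank 6 and Smith normal form diag(1,1,1,1,1,1).

Boundary ∂_2: C_2 → C_1 maps a triangle to the signed sum of its edges. For instance
  ∂PQS = QS − PS + PQ.
As a 8×1 matrix over Z this has rank 1, with invariant factors (1).

From H_k ≅ ker(∂_k) / im(∂_{k+1}) we obtain:

  H_0: rank C_0 − rank ∂_1 = 7 − 6 = 1, and the invariant factors of ∂_1 are all 1, so H_0 ≅ Z.

H_0 ≅ Z.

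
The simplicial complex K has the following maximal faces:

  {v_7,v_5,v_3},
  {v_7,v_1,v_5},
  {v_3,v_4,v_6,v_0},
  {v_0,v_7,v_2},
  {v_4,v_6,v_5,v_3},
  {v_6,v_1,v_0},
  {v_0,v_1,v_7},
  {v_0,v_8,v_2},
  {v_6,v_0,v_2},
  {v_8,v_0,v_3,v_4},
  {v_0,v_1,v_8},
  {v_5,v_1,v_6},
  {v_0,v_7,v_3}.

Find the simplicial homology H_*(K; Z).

H_0 ≅ Z,  H_1 = 0,  H_2 ≅ Z,  H_3 = 0.

Take the total order v_0 < v_1 < v_2 < v_3 < v_4 < v_5 < v_6 < v_7 < v_8 on the vertex set. Then K (dimension 3) consists of the simplices:

  0-simplices (9): [v_0], [v_1], [v_2], [v_3], [v_4], [v_5], [v_6], [v_7], [v_8]
  1-simplices (24): (24 of them)
  2-simplices (20): (20 of them)
  3-simplices (3): [v_0,v_3,v_4,v_6], [v_0,v_3,v_4,v_8], [v_3,v_4,v_5,v_6]

so the chain groups are C_0 ≅ Z^9, C_1 ≅ Z^24, C_2 ≅ Z^20, C_3 ≅ Z^3.

Boundary ∂_1: C_1 → C_0 sends each edge [p,q] (with p < q) to q − p. For instance
  ∂[v_3,v_5] = [v_5] − [v_3].
The resulting 9×24 matrix has rank 8, and its Smith normal form has invariant factors (1,1,1,1,1,1,1,1).

The boundary map ∂_2: C_2 → C_1 acts by ∂[p,q,r] = [q,r] − [p,r] + [p,q]. For instance
  ∂[v_3,v_4,v_5] = [v_4,v_5] − [v_3,v_5] + [v_3,v_4],
  ∂[v_4,v_5,v_6] = [v_5,v_6] − [v_4,v_6] + [v_4,v_5].
The resulting 24×20 matrix has rank 16, and its Smith normal form has invariant factors (1,1,1,1,1,1,1,1,1,1,1,1,1,1,1,1).

Boundary ∂_3: C_3 → C_2 sends each 3-simplex σ to the alternating sum Σ_i (−1)^i (σ with its i-th vertex removed). For instance
  ∂[v_3,v_4,v_5,v_6] = [v_4,v_5,v_6] − [v_3,v_5,v_6] + [v_3,v_4,v_6] − [v_3,v_4,v_5],
  ∂[v_0,v_3,v_4,v_6] = [v_3,v_4,v_6] − [v_0,v_4,v_6] + [v_0,v_3,v_6] − [v_0,v_3,v_4].
This gives a 20×3 integer matrix of rank 3; reducing to Smith normal form yields diagonal entries (1,1,1).

From H_k ≅ ker(∂_k) / im(∂_{k+1}) we obtain:

  H_0: rank C_0 − rank ∂_1 = 9 − 8 = 1, and the invariant factors of ∂_1 are all 1, so H_0 = Z.
  H_1: rank ker ∂_1 − rank ∂_2 = (24 − 8) − 16 = 0, and the invariant factors of ∂_2 are all 1, so H_1 = 0.
  H_2: rank ker ∂_2 − rank ∂_3 = (20 − 16) − 3 = 1, and the invariant factors of ∂_3 are all 1, so H_2 = Z.
  H_3: rank ker ∂_3 − rank ∂_4 = (3 − 3) − 0 = 0, and there is no ∂_4, so H_3 = 0.

As a check, the Euler characteristic is 9 − 24 + 20 − 3 = 2, which agrees with 1 − 0 + 1 − 0 = 2.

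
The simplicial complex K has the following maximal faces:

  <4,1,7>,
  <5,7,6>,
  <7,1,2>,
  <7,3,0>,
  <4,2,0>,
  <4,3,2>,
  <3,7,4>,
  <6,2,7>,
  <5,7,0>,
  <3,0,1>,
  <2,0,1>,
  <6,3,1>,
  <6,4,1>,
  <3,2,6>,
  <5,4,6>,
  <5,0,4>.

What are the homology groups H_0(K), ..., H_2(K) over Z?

We work with the vertex ordering 0 < 1 < 2 < 3 < 4 < 5 < 6 < 7. The simplices of K, each written with vertices in increasing order, are:

  0-simplices (8): [0], [1], [2], [3], [4], [5], [6], [7]
  1-simplices (24): (24 of them)
  2-simplices (16): [0,1,2], [0,1,3], [0,2,4], [0,3,7], [0,4,5], [0,5,7], [1,2,7], [1,3,6], [1,4,6], [1,4,7], [2,3,4], [2,3,6], [2,6,7], [3,4,7], [4,5,6], [5,6,7]

Hence C_0 ≅ Z^8, C_1 ≅ Z^24, C_2 ≅ Z^16.

∂_1: C_1 → C_0 sends each edge [p,q] (with p < q) to q − p. For instance
  ∂[0,3] = [3] − [0].
The 8×24 boundary matrix has rank 7 and Smith normal form diag(1,1,1,1,1,1,1).

Boundary ∂_2: C_2 → C_1 sends each 2-simplex [p,q,r] to [q,r] − [p,r] + [p,q]. For instance
  ∂[2,3,4] = [3,4] − [2,4] + [2,3],
  ∂[3,4,7] = [4,7] − [3,7] + [3,4].
This gives a 24×16 integer matrix of rank 15; reducing to Smith normal form yields diagonal entries (1,1,1,1,1,1,1,1,1,1,1,1,1,1,1).

Reading off H_k = ker ∂_k / im ∂_{k+1}:

  H_0: rank C_0 − rank ∂_1 = 8 − 7 = 1, and the invariant factors of ∂_1 are all 1, so H_0 ≅ Z.
  H_1: rank ker ∂_1 − rank ∂_2 = (24 − 7) − 15 = 2, and the invariant factors of ∂_2 are all 1, so H_1 ≅ Z^2.
  H_2: rank ker ∂_2 − rank ∂_3 = (16 − 15) − 0 = 1, and there is no ∂_3, so H_2 ≅ Z.

H_0 ≅ Z,  H_1 ≅ Z^2,  H_2 ≅ Z.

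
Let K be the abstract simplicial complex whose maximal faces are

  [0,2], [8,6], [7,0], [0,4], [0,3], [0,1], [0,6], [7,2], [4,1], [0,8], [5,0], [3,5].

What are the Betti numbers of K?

b_0 = 1, b_1 = 4.

K has 9 vertices, 12 edges.
rank ∂_0 = 0, rank ∂_1 = 8 ⇒ b_0 = 9 − 0 − 8 = 1; all invariant factors of ∂_1 are 1 so no torsion. So H_0 = Z.
rank ∂_1 = 8, rank ∂_2 = 0 ⇒ b_1 = 12 − 8 − 0 = 4. So H_1 = Z^4.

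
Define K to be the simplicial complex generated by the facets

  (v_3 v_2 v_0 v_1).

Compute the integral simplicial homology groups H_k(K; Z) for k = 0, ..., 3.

H_0 ≅ Z,  H_1 = 0,  H_2 = 0,  H_3 = 0.

Take the total order v_0 < v_1 < v_2 < v_3 on the vertex set. Then K (dimension 3) consists of the simplices:

  0-simplices (4): [v_0], [v_1], [v_2], [v_3]
  1-simplices (6): [v_0,v_1], [v_0,v_2], [v_0,v_3], [v_1,v_2], [v_1,v_3], [v_2,v_3]
  2-simplices (4): [v_0,v_1,v_2], [v_0,v_1,v_3], [v_0,v_2,v_3], [v_1,v_2,v_3]
  3-simplices (1): [v_0,v_1,v_2,v_3]

giving chain groups C_0 ≅ Z^4, C_1 ≅ Z^6, C_2 ≅ Z^4, C_3 ≅ Z^1.

The boundary map ∂_1: C_1 → C_0 is given by ∂[p,q] = [q] − [p]. For instance
  ∂[v_2,v_3] = [v_3] − [v_2].
The resulting 4×6 matrix has rank 3, and its Smith normal form has invariant factors (1,1,1).

∂_2: C_2 → C_1 sends each 2-simplex [p,q,r] to [q,r] − [p,r] + [p,q]. For instance
  ∂[v_0,v_2,v_3] = [v_2,v_3] − [v_0,v_3] + [v_0,v_2],
  ∂[v_0,v_1,v_2] = [v_1,v_2] − [v_0,v_2] + [v_0,v_1].
The 6×4 boundary matrix has rank 3 and Smith normal form diag(1,1,1).

∂_3: C_3 → C_2 sends each 3-simplex σ to the alternating sum Σ_i (−1)^i (σ with its i-th vertex removed). For instance
  ∂[v_0,v_1,v_2,v_3] = [v_1,v_2,v_3] − [v_0,v_2,v_3] + [v_0,v_1,v_3] − [v_0,v_1,v_2].
This gives a 4×1 integer matrix of rank 1; reducing to Smith normal form yields diagonal entries (1).

Reading off H_k = ker ∂_k / im ∂_{k+1}:

  H_0: rank C_0 − rank ∂_1 = 4 − 3 = 1, and the invariant factors of ∂_1 are all 1, so H_0 ≅ Z.
  H_1: rank ker ∂_1 − rank ∂_2 = (6 − 3) − 3 = 0, and the invariant factors of ∂_2 are all 1, so H_1 ≅ 0.
  H_2: rank ker ∂_2 − rank ∂_3 = (4 − 3) − 1 = 0, and the invariant factors of ∂_3 are all 1, so H_2 ≅ 0.
  H_3: rank ker ∂_3 − rank ∂_4 = (1 − 1) − 0 = 0, and there is no ∂_4, so H_3 ≅ 0.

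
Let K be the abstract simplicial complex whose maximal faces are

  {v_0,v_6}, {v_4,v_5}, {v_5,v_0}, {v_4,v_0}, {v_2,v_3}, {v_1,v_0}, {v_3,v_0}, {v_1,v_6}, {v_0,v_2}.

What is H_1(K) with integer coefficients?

H_1 ≅ Z^3.

We work with the vertex ordering v_0 < v_1 < v_2 < v_3 < v_4 < v_5 < v_6. The simplices of K, each written with vertices in increasing order, are:

  0-simplices (7): [v_0], [v_1], [v_2], [v_3], [v_4], [v_5], [v_6]
  1-simplices (9): [v_0,v_1], [v_0,v_2], [v_0,v_3], [v_0,v_4], [v_0,v_5], [v_0,v_6], [v_1,v_6], [v_2,v_3], [v_4,v_5]

giving chain groups C_0 ≅ Z^7, C_1 ≅ Z^9.

∂_1: C_1 → C_0 maps an edge to its endpoints' difference, ∂[p,q] = q − p. For instance
  ∂[v_0,v_4] = [v_4] − [v_0].
The resulting 7×9 matrix has rank 6, and its Smith normal form has invariant factors (1,1,1,1,1,1).

Computing H_k = (kernel of ∂_k) / (image of ∂_{k+1}):

  H_1: rank ker ∂_1 − rank ∂_2 = (9 − 6) − 0 = 3, and there is no ∂_2, so H_1 = Z^3.

(K is a triangulation of a wedge of 3 circles.)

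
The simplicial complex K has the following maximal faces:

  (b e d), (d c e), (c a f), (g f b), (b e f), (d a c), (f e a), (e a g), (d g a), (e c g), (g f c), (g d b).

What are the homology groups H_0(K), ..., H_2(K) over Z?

H_0 ≅ Z,  H_1 ≅ Z_2,  H_2 = 0.

Take the total order a < b < c < d < e < f < g on the vertex set. Then K (dimension 2) consists of the simplices:

  0-simplices (7): a, b, c, d, e, f, g
  1-simplices (18): ac, ad, ae, af, ag, bd, be, bf, bg, cd, ce, cf, cg, de, dg, ef, eg, fg
  2-simplices (12): acd, acf, adg, aef, aeg, bde, bdg, bef, bfg, cde, ceg, cfg

Hence C_0 ≅ Z^7, C_1 ≅ Z^18, C_2 ≅ Z^12.

Boundary ∂_1: C_1 → C_0 maps an edge to its endpoints' difference, ∂[p,q] = q − p. For instance
  ∂fg = g − f.
The resulting 7×18 matrix has rank 6, and its Smith normal form has invariant factors (1,1,1,1,1,1).

∂_2: C_2 → C_1 sends each 2-simplex [p,q,r] to [q,r] − [p,r] + [p,q]. For instance
  ∂bdg = dg − bg + bd,
  ∂acf = cf − af + ac.
As a 18×12 matrix over Z this has rank 12, with invariant factors (1,1,1,1,1,1,1,1,1,1,1,2).

Computing H_k = (kernel of ∂_k) / (image of ∂_{k+1}):

  H_0: rank C_0 − rank ∂_1 = 7 − 6 = 1, and the invariant factors of ∂_1 are all 1, so H_0 ≅ Z.
  H_1: rank ker ∂_1 − rank ∂_2 = (18 − 6) − 12 = 0, and ∂_2 has invariant factor 2 > 1, so H_1 ≅ Z_2.
  H_2: rank ker ∂_2 − rank ∂_3 = (12 − 12) − 0 = 0, and there is no ∂_3, so H_2 ≅ 0.

As a check, the Euler characteristic is 7 − 18 + 12 = 1, which agrees with 1 − 0 + 0 = 1.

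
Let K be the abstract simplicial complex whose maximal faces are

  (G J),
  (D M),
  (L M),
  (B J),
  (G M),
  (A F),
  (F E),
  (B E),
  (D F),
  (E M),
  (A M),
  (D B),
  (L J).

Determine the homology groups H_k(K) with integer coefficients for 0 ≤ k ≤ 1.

Take the total order A < B < D < E < F < G < J < L < M on the vertex set. Then K (dimension 1) consists of the simplices:

  0-simplices (9): A, B, D, E, F, G, J, L, M
  1-simplices (13): AF, AM, BD, BE, BJ, DF, DM, EF, EM, GJ, GM, JL, LM

Hence C_0 ≅ Z^9, C_1 ≅ Z^13.

∂_1: C_1 → C_0 maps an edge to its endpoints' difference, ∂[p,q] = q − p. For instance
  ∂GM = M − G.
As a 9×13 matrix over Z this has rank 8, with invariant factors (1,1,1,1,1,1,1,1).

From H_k ≅ ker(∂_k) / im(∂_{k+1}) we obtain:

  H_0: rank C_0 − rank ∂_1 = 9 − 8 = 1, and the invariant factors of ∂_1 are all 1, so H_0 ≅ Z.
  H_1: rank ker ∂_1 − rank ∂_2 = (13 − 8) − 0 = 5, and there is no ∂_2, so H_1 ≅ Z^5.

As a check, the Euler characteristic is 9 − 13 = -4, which agrees with 1 − 5 = -4.

H_0 = Z,  H_1 = Z^5.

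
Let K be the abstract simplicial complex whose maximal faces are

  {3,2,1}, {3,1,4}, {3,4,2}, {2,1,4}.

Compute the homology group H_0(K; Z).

H_0 ≅ Z.

We work with the vertex ordering 1 < 2 < 3 < 4. The simplices of K, each written with vertices in increasing order, are:

  0-simplices (4): [1], [2], [3], [4]
  1-simplices (6): [1,2], [1,3], [1,4], [2,3], [2,4], [3,4]
  2-simplices (4): [1,2,3], [1,2,4], [1,3,4], [2,3,4]

Hence C_0 ≅ Z^4, C_1 ≅ Z^6, C_2 ≅ Z^4.

∂_1: C_1 → C_0 maps an edge to its endpoints' difference, ∂[p,q] = q − p. For instance
  ∂[2,4] = [4] − [2].
The resulting 4×6 matrix has rank 3, and its Smith normal form has invariant factors (1,1,1).

∂_2: C_2 → C_1 acts by ∂[p,q,r] = [q,r] − [p,r] + [p,q]. For instance
  ∂[1,3,4] = [3,4] − [1,4] + [1,3],
  ∂[2,3,4] = [3,4] − [2,4] + [2,3].
As a 6×4 matrix over Z this has rank 3, with invariant factors (1,1,1).

From H_k ≅ ker(∂_k) / im(∂_{k+1}) we obtain:

  H_0: rank C_0 − rank ∂_1 = 4 − 3 = 1, and the invariant factors of ∂_1 are all 1, so H_0 ≅ Z.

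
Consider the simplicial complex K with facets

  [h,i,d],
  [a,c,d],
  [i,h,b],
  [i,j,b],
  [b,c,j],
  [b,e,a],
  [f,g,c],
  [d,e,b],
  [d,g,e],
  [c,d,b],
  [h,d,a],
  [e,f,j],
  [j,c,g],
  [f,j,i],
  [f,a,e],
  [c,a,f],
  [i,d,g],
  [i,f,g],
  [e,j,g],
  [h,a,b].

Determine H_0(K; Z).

H_0 = Z.

Fix the vertex order a < b < c < d < e < f < g < h < i < j and write every simplex with vertices in increasing order. Then dim K = 2 and the simplices of K are:

  0-simplices (10): a, b, c, d, e, f, g, h, i, j
  1-simplices (30): ab, ac, ad, ae, af, ah, bc, bd, be, bh, bi, bj, cd, cf, cg, cj, de, dg, dh, di, ef, eg, ej, fg, fi, fj, gi, gj, hi, ij
  2-simplices (20): abe, abh, acd, acf, adh, aef, bcd, bcj, bde, bhi, bij, cfg, cgj, deg, dgi, dhi, efj, egj, fgi, fij

Hence C_0 ≅ Z^10, C_1 ≅ Z^30, C_2 ≅ Z^20.

∂_1: C_1 → C_0 is given by ∂[p,q] = [q] − [p]. For instance
  ∂bi = i − b.
This gives a 10×30 integer matrix of rank 9; reducing to Smith normal form yields diagonal entries (1,1,1,1,1,1,1,1,1).

Boundary ∂_2: C_2 → C_1 sends each 2-simplex [p,q,r] to [q,r] − [p,r] + [p,q]. For instance
  ∂abe = be − ae + ab,
  ∂dhi = hi − di + dh.
The resulting 30×20 matrix has rank 20, and its Smith normal form has invariant factors (1,1,1,1,1,1,1,1,1,1,1,1,1,1,1,1,1,1,1,2).

From H_k ≅ ker(∂_k) / im(∂_{k+1}) we obtain:

  H_0: rank C_0 − rank ∂_1 = 10 − 9 = 1, and the invariant factors of ∂_1 are all 1, so H_0 ≅ Z.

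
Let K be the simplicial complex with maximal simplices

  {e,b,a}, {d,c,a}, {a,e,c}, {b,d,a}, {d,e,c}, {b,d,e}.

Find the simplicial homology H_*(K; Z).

H_0 ≅ Z,  H_1 = 0,  H_2 ≅ Z.

We work with the vertex ordering a < b < c < d < e. The simplices of K, each written with vertices in increasing order, are:

  0-simplices (5): a, b, c, d, e
  1-simplices (9): ab, ac, ad, ae, bd, be, cd, ce, de
  2-simplices (6): abd, abe, acd, ace, bde, cde

giving chain groups C_0 ≅ Z^5, C_1 ≅ Z^9, C_2 ≅ Z^6.

Boundary ∂_1: C_1 → C_0 sends each edge [p,q] (with p < q) to q − p. For instance
  ∂ce = e − c.
As a 5×9 matrix over Z this has rank 4, with invariant factors (1,1,1,1).

∂_2: C_2 → C_1 maps a triangle to the signed sum of its edges. For instance
  ∂bde = de − be + bd,
  ∂acd = cd − ad + ac.
This gives a 9×6 integer matrix of rank 5; reducing to Smith normal form yields diagonal entries (1,1,1,1,1).

From H_k ≅ ker(∂_k) / im(∂_{k+1}) we obtain:

  H_0: rank C_0 − rank ∂_1 = 5 − 4 = 1, and the invariant factors of ∂_1 are all 1, so H_0 ≅ Z.
  H_1: rank ker ∂_1 − rank ∂_2 = (9 − 4) − 5 = 0, and the invariant factors of ∂_2 are all 1, so H_1 ≅ 0.
  H_2: rank ker ∂_2 − rank ∂_3 = (6 − 5) − 0 = 1, and there is no ∂_3, so H_2 ≅ Z.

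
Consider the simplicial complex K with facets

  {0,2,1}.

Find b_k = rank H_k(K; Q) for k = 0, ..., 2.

b_0 = 1, b_1 = 0, b_2 = 0.

Order the vertices as 0 < 1 < 2. Listing each simplex with vertices in this order, K has dimension 2 with simplices:

  0-simplices (3): [0], [1], [2]
  1-simplices (3): [0,1], [0,2], [1,2]
  2-simplices (1): [0,1,2]

giving chain groups C_0 ≅ Z^3, C_1 ≅ Z^3, C_2 ≅ Z^1.

Boundary ∂_1: C_1 → C_0 sends each edge [p,q] (with p < q) to q − p. For instance
  ∂[0,2] = [2] − [0].
The resulting 3×3 matrix has rank 2, and its Smith normal form has invariant factors (1,1).

Boundary ∂_2: C_2 → C_1 sends each 2-simplex [p,q,r] to [q,r] − [p,r] + [p,q]. For instance
  ∂[0,1,2] = [1,2] − [0,2] + [0,1].
The resulting 3×1 matrix has rank 1, and its Smith normal form has invariant factors (1).

Now H_k = ker ∂_k / im ∂_{k+1}, so:

  H_0: rank C_0 − rank ∂_1 = 3 − 2 = 1, and the invariant factors of ∂_1 are all 1, so H_0 = Z.
  H_1: rank ker ∂_1 − rank ∂_2 = (3 − 2) − 1 = 0, and the invariant factors of ∂_2 are all 1, so H_1 = 0.
  H_2: rank ker ∂_2 − rank ∂_3 = (1 − 1) − 0 = 0, and there is no ∂_3, so H_2 = 0.

As a check, the Euler characteristic is 3 − 3 + 1 = 1, which agrees with 1 − 0 + 0 = 1.

Hence the Betti numbers are b_0 = 1, b_1 = 0, b_2 = 0.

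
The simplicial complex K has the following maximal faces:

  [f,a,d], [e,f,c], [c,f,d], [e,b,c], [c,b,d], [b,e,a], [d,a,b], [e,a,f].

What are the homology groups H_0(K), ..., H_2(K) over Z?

Take the total order a < b < c < d < e < f on the vertex set. Then K (dimension 2) consists of the simplices:

  0-simplices (6): a, b, c, d, e, f
  1-simplices (12): ab, ad, ae, af, bc, bd, be, cd, ce, cf, df, ef
  2-simplices (8): abd, abe, adf, aef, bcd, bce, cdf, cef

so the chain groups are C_0 ≅ Z^6, C_1 ≅ Z^12, C_2 ≅ Z^8.

The boundary map ∂_1: C_1 → C_0 is given by ∂[p,q] = [q] − [p].
As a 6×12 matrix over Z this has rank 5, with invariant factors (1,1,1,1,1).

Boundary ∂_2: C_2 → C_1 sends each 2-simplex [p,q,r] to [q,r] − [p,r] + [p,q]. For instance
  ∂adf = df − af + ad,
  ∂bcd = cd − bd + bc.
This gives a 12×8 integer matrix of rank 7; reducing to Smith normal form yields diagonal entries (1,1,1,1,1,1,1).

From H_k ≅ ker(∂_k) / im(∂_{k+1}) we obtain:

  H_0: rank C_0 − rank ∂_1 = 6 − 5 = 1, and the invariant factors of ∂_1 are all 1, so H_0 ≅ Z.
  H_1: rank ker ∂_1 − rank ∂_2 = (12 − 5) − 7 = 0, and the invariant factors of ∂_2 are all 1, so H_1 ≅ 0.
  H_2: rank ker ∂_2 − rank ∂_3 = (8 − 7) − 0 = 1, and there is no ∂_3, so H_2 ≅ Z.

H_0 = Z,  H_1 = 0,  H_2 = Z.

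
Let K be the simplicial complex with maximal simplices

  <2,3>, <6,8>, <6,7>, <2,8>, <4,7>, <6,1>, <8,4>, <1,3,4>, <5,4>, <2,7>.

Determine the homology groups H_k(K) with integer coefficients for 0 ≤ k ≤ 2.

Take the total order 1 < 2 < 3 < 4 < 5 < 6 < 7 < 8 on the vertex set. Then K (dimension 2) consists of the simplices:

  0-simplices (8): [1], [2], [3], [4], [5], [6], [7], [8]
  1-simplices (12): [1,3], [1,4], [1,6], [2,3], [2,7], [2,8], [3,4], [4,5], [4,7], [4,8], [6,7], [6,8]
  2-simplices (1): [1,3,4]

so the chain groups are C_0 ≅ Z^8, C_1 ≅ Z^12, C_2 ≅ Z^1.

The boundary map ∂_1: C_1 → C_0 is given by ∂[p,q] = [q] − [p]. For instance
  ∂[1,3] = [3] − [1].
As a 8×12 matrix over Z this has rank 7, with invariant factors (1,1,1,1,1,1,1).

The boundary map ∂_2: C_2 → C_1 maps a triangle to the signed sum of its edges. For instance
  ∂[1,3,4] = [3,4] − [1,4] + [1,3].
This gives a 12×1 integer matrix of rank 1; reducing to Smith normal form yields diagonal entries (1).

Now H_k = ker ∂_k / im ∂_{k+1}, so:

  H_0: rank C_0 − rank ∂_1 = 8 − 7 = 1, and the invariant factors of ∂_1 are all 1, so H_0 ≅ Z.
  H_1: rank ker ∂_1 − rank ∂_2 = (12 − 7) − 1 = 4, and the invariant factors of ∂_2 are all 1, so H_1 ≅ Z^4.
  H_2: rank ker ∂_2 − rank ∂_3 = (1 − 1) − 0 = 0, and there is no ∂_3, so H_2 ≅ 0.

H_0 ≅ Z,  H_1 ≅ Z^4,  H_2 = 0.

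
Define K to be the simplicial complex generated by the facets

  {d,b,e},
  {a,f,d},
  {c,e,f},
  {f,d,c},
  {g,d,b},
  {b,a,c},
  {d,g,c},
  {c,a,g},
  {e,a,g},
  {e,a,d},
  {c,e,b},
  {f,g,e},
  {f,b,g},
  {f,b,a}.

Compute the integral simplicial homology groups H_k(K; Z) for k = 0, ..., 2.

H_0 ≅ Z,  H_1 ≅ Z^2,  H_2 ≅ Z.

Order the vertices as a < b < c < d < e < f < g. Listing each simplex with vertices in this order, K has dimension 2 with simplices:

  0-simplices (7): a, b, c, d, e, f, g
  1-simplices (21): ab, ac, ad, ae, af, ag, bc, bd, be, bf, bg, cd, ce, cf, cg, de, df, dg, ef, eg, fg
  2-simplices (14): abc, abf, acg, ade, adf, aeg, bce, bde, bdg, bfg, cdf, cdg, cef, efg

so the chain groups are C_0 ≅ Z^7, C_1 ≅ Z^21, C_2 ≅ Z^14.

Boundary ∂_1: C_1 → C_0 sends each edge [p,q] (with p < q) to q − p. For instance
  ∂eg = g − e.
This gives a 7×21 integer matrix of rank 6; reducing to Smith normal form yields diagonal entries (1,1,1,1,1,1).

Boundary ∂_2: C_2 → C_1 maps a triangle to the signed sum of its edges. For instance
  ∂bde = de − be + bd,
  ∂acg = cg − ag + ac.
The resulting 21×14 matrix has rank 13, and its Smith normal form has invariant factors (1,1,1,1,1,1,1,1,1,1,1,1,1).

Reading off H_k = ker ∂_k / im ∂_{k+1}:

  H_0: rank C_0 − rank ∂_1 = 7 − 6 = 1, and the invariant factors of ∂_1 are all 1, so H_0 ≅ Z.
  H_1: rank ker ∂_1 − rank ∂_2 = (21 − 6) − 13 = 2, and the invariant factors of ∂_2 are all 1, so H_1 ≅ Z^2.
  H_2: rank ker ∂_2 − rank ∂_3 = (14 − 13) − 0 = 1, and there is no ∂_3, so H_2 ≅ Z.

As a check, the Euler characteristic is 7 − 21 + 14 = 0, which agrees with 1 − 2 + 1 = 0.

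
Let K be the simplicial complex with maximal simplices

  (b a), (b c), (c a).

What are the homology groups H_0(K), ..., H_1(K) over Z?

H_0 = Z,  H_1 = Z.

K has 3 vertices, 3 edges.
rank ∂_0 = 0, rank ∂_1 = 2 ⇒ b_0 = 3 − 0 − 2 = 1; all invariant factors of ∂_1 are 1 so no torsion. So H_0 = Z.
rank ∂_1 = 2, rank ∂_2 = 0 ⇒ b_1 = 3 − 2 − 0 = 1. So H_1 = Z.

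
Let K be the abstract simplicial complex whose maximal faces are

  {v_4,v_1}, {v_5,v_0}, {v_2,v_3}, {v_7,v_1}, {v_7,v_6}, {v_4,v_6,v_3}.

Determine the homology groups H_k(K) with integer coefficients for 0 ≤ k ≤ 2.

We work with the vertex ordering v_0 < v_1 < v_2 < v_3 < v_4 < v_5 < v_6 < v_7. The simplices of K, each written with vertices in increasing order, are:

  0-simplices (8): [v_0], [v_1], [v_2], [v_3], [v_4], [v_5], [v_6], [v_7]
  1-simplices (8): [v_0,v_5], [v_1,v_4], [v_1,v_7], [v_2,v_3], [v_3,v_4], [v_3,v_6], [v_4,v_6], [v_6,v_7]
  2-simplices (1): [v_3,v_4,v_6]

giving chain groups C_0 ≅ Z^8, C_1 ≅ Z^8, C_2 ≅ Z^1.

Boundary ∂_1: C_1 → C_0 is given by ∂[p,q] = [q] − [p]. For instance
  ∂[v_3,v_4] = [v_4] − [v_3].
This gives a 8×8 integer matrix of rank 6; reducing to Smith normal form yields diagonal entries (1,1,1,1,1,1).

∂_2: C_2 → C_1 acts by ∂[p,q,r] = [q,r] − [p,r] + [p,q]. For instance
  ∂[v_3,v_4,v_6] = [v_4,v_6] − [v_3,v_6] + [v_3,v_4].
The resulting 8×1 matrix has rank 1, and its Smith normal form has invariant factors (1).

Computing H_k = (kernel of ∂_k) / (image of ∂_{k+1}):

  H_0: rank C_0 − rank ∂_1 = 8 − 6 = 2, and the invariant factors of ∂_1 are all 1, so H_0 = Z^2.
  H_1: rank ker ∂_1 − rank ∂_2 = (8 − 6) − 1 = 1, and the invariant factors of ∂_2 are all 1, so H_1 = Z.
  H_2: rank ker ∂_2 − rank ∂_3 = (1 − 1) − 0 = 0, and there is no ∂_3, so H_2 = 0.

As a check, the Euler characteristic is 8 − 8 + 1 = 1, which agrees with 2 − 1 + 0 = 1.

H_0 = Z^2,  H_1 = Z,  H_2 = 0.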